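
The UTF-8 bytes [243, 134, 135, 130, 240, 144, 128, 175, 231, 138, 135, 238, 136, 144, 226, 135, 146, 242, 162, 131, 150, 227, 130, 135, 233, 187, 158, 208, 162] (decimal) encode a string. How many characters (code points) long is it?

Byte at offset 0: 0xF3 = 11110011 → 4-byte char (#1). Advance 4.
Byte at offset 4: 0xF0 = 11110000 → 4-byte char (#2). Advance 4.
Byte at offset 8: 0xE7 = 11100111 → 3-byte char (#3). Advance 3.
Byte at offset 11: 0xEE = 11101110 → 3-byte char (#4). Advance 3.
Byte at offset 14: 0xE2 = 11100010 → 3-byte char (#5). Advance 3.
Byte at offset 17: 0xF2 = 11110010 → 4-byte char (#6). Advance 4.
Byte at offset 21: 0xE3 = 11100011 → 3-byte char (#7). Advance 3.
Byte at offset 24: 0xE9 = 11101001 → 3-byte char (#8). Advance 3.
Byte at offset 27: 0xD0 = 11010000 → 2-byte char (#9). Advance 2.
Reached end at offset 29 after 9 code points.

9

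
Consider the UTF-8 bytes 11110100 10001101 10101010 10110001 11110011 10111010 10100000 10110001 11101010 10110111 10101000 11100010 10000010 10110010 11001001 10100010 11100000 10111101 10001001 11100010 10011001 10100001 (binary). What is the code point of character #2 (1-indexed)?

U+FA831

Offset 0: leading byte 0xF4 = 11110100 → 4-byte char #1 = F4 8D AA B1.
Offset 4: leading byte 0xF3 = 11110011 → 4-byte char #2 = F3 BA A0 B1.
Leading byte 0xF3 = 11110011 matches 11110xxx → 4-byte sequence.
Byte 1: 0xF3 = 11110011, payload 011 (3 bits).
Byte 2: 0xBA = 10111010 (10xxxxxx ✓), payload 111010.
Byte 3: 0xA0 = 10100000 (10xxxxxx ✓), payload 100000.
Byte 4: 0xB1 = 10110001 (10xxxxxx ✓), payload 110001.
Concatenate: 011111010100000110001 = 0xFA831 (21 bits → U+FA831).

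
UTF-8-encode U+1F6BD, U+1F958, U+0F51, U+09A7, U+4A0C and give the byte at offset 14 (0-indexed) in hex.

U+1F6BD → 4-byte form F0 9F 9A BD at offsets 0–3.
U+1F958 → 4-byte form F0 9F A5 98 at offsets 4–7.
U+0F51 → 3-byte form E0 BD 91 at offsets 8–10.
U+09A7 → 3-byte form E0 A6 A7 at offsets 11–13.
U+4A0C → 3-byte form E4 A8 8C at offsets 14–16.
Offset 14 falls in char 5's range; it's byte 1 of E4 A8 8C = 0xE4.

0xE4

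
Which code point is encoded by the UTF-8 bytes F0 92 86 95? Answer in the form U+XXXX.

Leading byte 0xF0 = 11110000 matches 11110xxx → 4-byte sequence.
Byte 1: 0xF0 = 11110000, payload 000 (3 bits).
Byte 2: 0x92 = 10010010 (10xxxxxx ✓), payload 010010.
Byte 3: 0x86 = 10000110 (10xxxxxx ✓), payload 000110.
Byte 4: 0x95 = 10010101 (10xxxxxx ✓), payload 010101.
Concatenate: 000010010000110010101 = 0x12195 (21 bits → U+12195).

U+12195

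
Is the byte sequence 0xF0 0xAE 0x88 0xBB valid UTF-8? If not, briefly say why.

Leading byte 0xF0 = 11110000 → 4-byte form.
Continuation bytes 0xAE=10101110, 0x88=10001000, 0xBB=10111011 all match 10xxxxxx.
Decoded value 0x2E23B is ≥ 0x10000 (shortest form) and not a surrogate.

valid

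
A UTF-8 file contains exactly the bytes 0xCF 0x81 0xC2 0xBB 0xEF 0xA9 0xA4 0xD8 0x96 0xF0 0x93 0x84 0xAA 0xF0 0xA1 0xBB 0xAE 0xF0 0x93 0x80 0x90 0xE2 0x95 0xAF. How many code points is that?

Byte at offset 0: 0xCF = 11001111 → 2-byte char (#1). Advance 2.
Byte at offset 2: 0xC2 = 11000010 → 2-byte char (#2). Advance 2.
Byte at offset 4: 0xEF = 11101111 → 3-byte char (#3). Advance 3.
Byte at offset 7: 0xD8 = 11011000 → 2-byte char (#4). Advance 2.
Byte at offset 9: 0xF0 = 11110000 → 4-byte char (#5). Advance 4.
Byte at offset 13: 0xF0 = 11110000 → 4-byte char (#6). Advance 4.
Byte at offset 17: 0xF0 = 11110000 → 4-byte char (#7). Advance 4.
Byte at offset 21: 0xE2 = 11100010 → 3-byte char (#8). Advance 3.
Reached end at offset 24 after 8 code points.

8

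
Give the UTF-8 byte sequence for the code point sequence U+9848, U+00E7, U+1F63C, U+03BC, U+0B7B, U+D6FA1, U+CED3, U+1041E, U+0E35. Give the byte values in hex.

U+9848: 3-byte form → E9 A1 88.
U+00E7: 2-byte form → C3 A7.
U+1F63C: 4-byte form → F0 9F 98 BC.
U+03BC: 2-byte form → CE BC.
U+0B7B: 3-byte form → E0 AD BB.
U+D6FA1: 4-byte form → F3 96 BE A1.
U+CED3: 3-byte form → EC BB 93.
U+1041E: 4-byte form → F0 90 90 9E.
U+0E35: 3-byte form → E0 B8 B5.
Concatenated (28 bytes): E9 A1 88 C3 A7 F0 9F 98 BC CE BC E0 AD BB F3 96 BE A1 EC BB 93 F0 90 90 9E E0 B8 B5.

E9 A1 88 C3 A7 F0 9F 98 BC CE BC E0 AD BB F3 96 BE A1 EC BB 93 F0 90 90 9E E0 B8 B5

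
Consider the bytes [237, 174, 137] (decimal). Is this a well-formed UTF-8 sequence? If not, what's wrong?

invalid (encodes a surrogate (U+D800–U+DFFF))

Structurally a 3-byte sequence; payload = 0xDB89.
But 0xDB89 is in U+D800–U+DFFF, the surrogate range. Surrogates are not Unicode scalar values and are forbidden in UTF-8.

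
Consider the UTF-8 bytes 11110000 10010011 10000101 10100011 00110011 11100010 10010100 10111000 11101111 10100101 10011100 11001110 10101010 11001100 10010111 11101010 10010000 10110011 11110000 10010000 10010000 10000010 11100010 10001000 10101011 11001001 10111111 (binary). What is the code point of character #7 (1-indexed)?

Offset 0: leading byte 0xF0 = 11110000 → 4-byte char #1 = F0 93 85 A3.
Offset 4: leading byte 0x33 = 00110011 → 1-byte char #2 = 33.
Offset 5: leading byte 0xE2 = 11100010 → 3-byte char #3 = E2 94 B8.
Offset 8: leading byte 0xEF = 11101111 → 3-byte char #4 = EF A5 9C.
Offset 11: leading byte 0xCE = 11001110 → 2-byte char #5 = CE AA.
Offset 13: leading byte 0xCC = 11001100 → 2-byte char #6 = CC 97.
Offset 15: leading byte 0xEA = 11101010 → 3-byte char #7 = EA 90 B3.
Leading byte 0xEA = 11101010 matches 1110xxxx → 3-byte sequence.
Byte 1: 0xEA = 11101010, payload 1010 (4 bits).
Byte 2: 0x90 = 10010000 (10xxxxxx ✓), payload 010000.
Byte 3: 0xB3 = 10110011 (10xxxxxx ✓), payload 110011.
Concatenate: 1010010000110011 = 0xA433 (16 bits → U+A433).

U+A433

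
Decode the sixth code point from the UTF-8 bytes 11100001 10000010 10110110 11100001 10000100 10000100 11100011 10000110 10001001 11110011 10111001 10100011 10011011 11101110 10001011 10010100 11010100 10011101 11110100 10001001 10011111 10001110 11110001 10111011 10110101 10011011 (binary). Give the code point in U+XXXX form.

U+051D

Offset 0: leading byte 0xE1 = 11100001 → 3-byte char #1 = E1 82 B6.
Offset 3: leading byte 0xE1 = 11100001 → 3-byte char #2 = E1 84 84.
Offset 6: leading byte 0xE3 = 11100011 → 3-byte char #3 = E3 86 89.
Offset 9: leading byte 0xF3 = 11110011 → 4-byte char #4 = F3 B9 A3 9B.
Offset 13: leading byte 0xEE = 11101110 → 3-byte char #5 = EE 8B 94.
Offset 16: leading byte 0xD4 = 11010100 → 2-byte char #6 = D4 9D.
Leading byte 0xD4 = 11010100 matches 110xxxxx → 2-byte sequence.
Byte 1: 0xD4 = 11010100, payload 10100 (5 bits).
Byte 2: 0x9D = 10011101 (10xxxxxx ✓), payload 011101.
Concatenate: 10100011101 = 0x51D (11 bits → U+051D).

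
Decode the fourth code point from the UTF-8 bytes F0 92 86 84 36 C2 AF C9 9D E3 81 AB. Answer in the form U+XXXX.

U+025D

Offset 0: leading byte 0xF0 = 11110000 → 4-byte char #1 = F0 92 86 84.
Offset 4: leading byte 0x36 = 00110110 → 1-byte char #2 = 36.
Offset 5: leading byte 0xC2 = 11000010 → 2-byte char #3 = C2 AF.
Offset 7: leading byte 0xC9 = 11001001 → 2-byte char #4 = C9 9D.
Leading byte 0xC9 = 11001001 matches 110xxxxx → 2-byte sequence.
Byte 1: 0xC9 = 11001001, payload 01001 (5 bits).
Byte 2: 0x9D = 10011101 (10xxxxxx ✓), payload 011101.
Concatenate: 01001011101 = 0x25D (11 bits → U+025D).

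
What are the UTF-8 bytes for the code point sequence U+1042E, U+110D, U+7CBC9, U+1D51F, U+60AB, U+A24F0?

U+1042E: 4-byte form → F0 90 90 AE.
U+110D: 3-byte form → E1 84 8D.
U+7CBC9: 4-byte form → F1 BC AF 89.
U+1D51F: 4-byte form → F0 9D 94 9F.
U+60AB: 3-byte form → E6 82 AB.
U+A24F0: 4-byte form → F2 A2 93 B0.
Concatenated (22 bytes): F0 90 90 AE E1 84 8D F1 BC AF 89 F0 9D 94 9F E6 82 AB F2 A2 93 B0.

F0 90 90 AE E1 84 8D F1 BC AF 89 F0 9D 94 9F E6 82 AB F2 A2 93 B0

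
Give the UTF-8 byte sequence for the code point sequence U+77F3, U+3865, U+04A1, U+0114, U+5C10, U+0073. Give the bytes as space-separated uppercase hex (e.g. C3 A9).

E7 9F B3 E3 A1 A5 D2 A1 C4 94 E5 B0 90 73

U+77F3: 3-byte form → E7 9F B3.
U+3865: 3-byte form → E3 A1 A5.
U+04A1: 2-byte form → D2 A1.
U+0114: 2-byte form → C4 94.
U+5C10: 3-byte form → E5 B0 90.
U+0073: 1-byte form → 73.
Concatenated (14 bytes): E7 9F B3 E3 A1 A5 D2 A1 C4 94 E5 B0 90 73.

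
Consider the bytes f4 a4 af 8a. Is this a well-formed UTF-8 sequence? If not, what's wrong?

invalid (encodes a value above U+10FFFF)

Leading byte 0xF4 = 11110100 → 4-byte form.
Payload = 0x124BCA, which exceeds U+10FFFF, the maximum Unicode code point. (Leading bytes F5–FF, or F4 followed by ≥ 0x90, are invalid.)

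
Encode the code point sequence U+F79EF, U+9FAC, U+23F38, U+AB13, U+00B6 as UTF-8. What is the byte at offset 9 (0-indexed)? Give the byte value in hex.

0xBC

U+F79EF → 4-byte form F3 B7 A7 AF at offsets 0–3.
U+9FAC → 3-byte form E9 BE AC at offsets 4–6.
U+23F38 → 4-byte form F0 A3 BC B8 at offsets 7–10.
Offset 9 falls in char 3's range; it's byte 3 of F0 A3 BC B8 = 0xBC.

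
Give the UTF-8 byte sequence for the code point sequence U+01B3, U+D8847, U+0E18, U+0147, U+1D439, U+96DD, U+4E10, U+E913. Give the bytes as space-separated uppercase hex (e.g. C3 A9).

U+01B3: 2-byte form → C6 B3.
U+D8847: 4-byte form → F3 98 A1 87.
U+0E18: 3-byte form → E0 B8 98.
U+0147: 2-byte form → C5 87.
U+1D439: 4-byte form → F0 9D 90 B9.
U+96DD: 3-byte form → E9 9B 9D.
U+4E10: 3-byte form → E4 B8 90.
U+E913: 3-byte form → EE A4 93.
Concatenated (24 bytes): C6 B3 F3 98 A1 87 E0 B8 98 C5 87 F0 9D 90 B9 E9 9B 9D E4 B8 90 EE A4 93.

C6 B3 F3 98 A1 87 E0 B8 98 C5 87 F0 9D 90 B9 E9 9B 9D E4 B8 90 EE A4 93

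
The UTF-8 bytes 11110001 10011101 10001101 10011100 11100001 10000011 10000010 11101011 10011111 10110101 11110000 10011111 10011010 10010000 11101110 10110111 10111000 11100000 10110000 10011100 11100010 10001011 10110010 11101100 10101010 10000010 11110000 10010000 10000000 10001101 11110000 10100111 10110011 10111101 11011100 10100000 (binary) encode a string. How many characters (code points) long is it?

11

Byte at offset 0: 0xF1 = 11110001 → 4-byte char (#1). Advance 4.
Byte at offset 4: 0xE1 = 11100001 → 3-byte char (#2). Advance 3.
Byte at offset 7: 0xEB = 11101011 → 3-byte char (#3). Advance 3.
Byte at offset 10: 0xF0 = 11110000 → 4-byte char (#4). Advance 4.
Byte at offset 14: 0xEE = 11101110 → 3-byte char (#5). Advance 3.
Byte at offset 17: 0xE0 = 11100000 → 3-byte char (#6). Advance 3.
Byte at offset 20: 0xE2 = 11100010 → 3-byte char (#7). Advance 3.
Byte at offset 23: 0xEC = 11101100 → 3-byte char (#8). Advance 3.
Byte at offset 26: 0xF0 = 11110000 → 4-byte char (#9). Advance 4.
Byte at offset 30: 0xF0 = 11110000 → 4-byte char (#10). Advance 4.
Byte at offset 34: 0xDC = 11011100 → 2-byte char (#11). Advance 2.
Reached end at offset 36 after 11 code points.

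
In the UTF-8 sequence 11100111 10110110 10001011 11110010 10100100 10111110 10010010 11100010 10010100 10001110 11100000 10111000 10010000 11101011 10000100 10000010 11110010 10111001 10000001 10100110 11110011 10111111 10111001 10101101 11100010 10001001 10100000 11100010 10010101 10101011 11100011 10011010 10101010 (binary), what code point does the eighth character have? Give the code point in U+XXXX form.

Offset 0: leading byte 0xE7 = 11100111 → 3-byte char #1 = E7 B6 8B.
Offset 3: leading byte 0xF2 = 11110010 → 4-byte char #2 = F2 A4 BE 92.
Offset 7: leading byte 0xE2 = 11100010 → 3-byte char #3 = E2 94 8E.
Offset 10: leading byte 0xE0 = 11100000 → 3-byte char #4 = E0 B8 90.
Offset 13: leading byte 0xEB = 11101011 → 3-byte char #5 = EB 84 82.
Offset 16: leading byte 0xF2 = 11110010 → 4-byte char #6 = F2 B9 81 A6.
Offset 20: leading byte 0xF3 = 11110011 → 4-byte char #7 = F3 BF B9 AD.
Offset 24: leading byte 0xE2 = 11100010 → 3-byte char #8 = E2 89 A0.
Leading byte 0xE2 = 11100010 matches 1110xxxx → 3-byte sequence.
Byte 1: 0xE2 = 11100010, payload 0010 (4 bits).
Byte 2: 0x89 = 10001001 (10xxxxxx ✓), payload 001001.
Byte 3: 0xA0 = 10100000 (10xxxxxx ✓), payload 100000.
Concatenate: 0010001001100000 = 0x2260 (16 bits → U+2260).

U+2260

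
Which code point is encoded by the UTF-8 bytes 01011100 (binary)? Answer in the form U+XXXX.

U+005C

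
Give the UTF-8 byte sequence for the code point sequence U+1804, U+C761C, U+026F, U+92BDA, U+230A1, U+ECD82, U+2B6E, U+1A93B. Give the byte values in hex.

U+1804: 3-byte form → E1 A0 84.
U+C761C: 4-byte form → F3 87 98 9C.
U+026F: 2-byte form → C9 AF.
U+92BDA: 4-byte form → F2 92 AF 9A.
U+230A1: 4-byte form → F0 A3 82 A1.
U+ECD82: 4-byte form → F3 AC B6 82.
U+2B6E: 3-byte form → E2 AD AE.
U+1A93B: 4-byte form → F0 9A A4 BB.
Concatenated (28 bytes): E1 A0 84 F3 87 98 9C C9 AF F2 92 AF 9A F0 A3 82 A1 F3 AC B6 82 E2 AD AE F0 9A A4 BB.

E1 A0 84 F3 87 98 9C C9 AF F2 92 AF 9A F0 A3 82 A1 F3 AC B6 82 E2 AD AE F0 9A A4 BB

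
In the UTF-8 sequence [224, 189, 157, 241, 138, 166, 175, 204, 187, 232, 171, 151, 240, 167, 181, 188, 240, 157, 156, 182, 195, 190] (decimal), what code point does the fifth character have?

Offset 0: leading byte 0xE0 = 11100000 → 3-byte char #1 = E0 BD 9D.
Offset 3: leading byte 0xF1 = 11110001 → 4-byte char #2 = F1 8A A6 AF.
Offset 7: leading byte 0xCC = 11001100 → 2-byte char #3 = CC BB.
Offset 9: leading byte 0xE8 = 11101000 → 3-byte char #4 = E8 AB 97.
Offset 12: leading byte 0xF0 = 11110000 → 4-byte char #5 = F0 A7 B5 BC.
Leading byte 0xF0 = 11110000 matches 11110xxx → 4-byte sequence.
Byte 1: 0xF0 = 11110000, payload 000 (3 bits).
Byte 2: 0xA7 = 10100111 (10xxxxxx ✓), payload 100111.
Byte 3: 0xB5 = 10110101 (10xxxxxx ✓), payload 110101.
Byte 4: 0xBC = 10111100 (10xxxxxx ✓), payload 111100.
Concatenate: 000100111110101111100 = 0x27D7C (21 bits → U+27D7C).

U+27D7C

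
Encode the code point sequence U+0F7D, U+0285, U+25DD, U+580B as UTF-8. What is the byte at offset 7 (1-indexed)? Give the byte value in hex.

1-indexed offset 7 is 0-indexed offset 6.
U+0F7D → 3-byte form E0 BD BD at offsets 0–2.
U+0285 → 2-byte form CA 85 at offsets 3–4.
U+25DD → 3-byte form E2 97 9D at offsets 5–7.
Offset 6 falls in char 3's range; it's byte 2 of E2 97 9D = 0x97.

0x97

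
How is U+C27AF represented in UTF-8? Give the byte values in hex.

U+C27AF = 0xC27AF = 796591 decimal. In range U+10000–U+10FFFF → 4-byte form: 11110xxx 10xxxxxx 10xxxxxx 10xxxxxx.
Binary (21 bits): 011000010011110101111.
Split 3+6+6+6: 011 | 000010 | 011110 | 101111.
Byte 1: 11110011 = 0xF3.
Byte 2: 10000010 = 0x82.
Byte 3: 10011110 = 0x9E.
Byte 4: 10101111 = 0xAF.

F3 82 9E AF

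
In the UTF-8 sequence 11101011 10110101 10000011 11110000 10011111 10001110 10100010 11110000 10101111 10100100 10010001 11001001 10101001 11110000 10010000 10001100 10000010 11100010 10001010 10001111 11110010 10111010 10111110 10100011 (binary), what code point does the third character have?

U+2F911

Offset 0: leading byte 0xEB = 11101011 → 3-byte char #1 = EB B5 83.
Offset 3: leading byte 0xF0 = 11110000 → 4-byte char #2 = F0 9F 8E A2.
Offset 7: leading byte 0xF0 = 11110000 → 4-byte char #3 = F0 AF A4 91.
Leading byte 0xF0 = 11110000 matches 11110xxx → 4-byte sequence.
Byte 1: 0xF0 = 11110000, payload 000 (3 bits).
Byte 2: 0xAF = 10101111 (10xxxxxx ✓), payload 101111.
Byte 3: 0xA4 = 10100100 (10xxxxxx ✓), payload 100100.
Byte 4: 0x91 = 10010001 (10xxxxxx ✓), payload 010001.
Concatenate: 000101111100100010001 = 0x2F911 (21 bits → U+2F911).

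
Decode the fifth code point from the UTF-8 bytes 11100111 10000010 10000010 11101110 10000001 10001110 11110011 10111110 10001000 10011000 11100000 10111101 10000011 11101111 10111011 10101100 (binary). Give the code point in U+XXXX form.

U+FEEC

Offset 0: leading byte 0xE7 = 11100111 → 3-byte char #1 = E7 82 82.
Offset 3: leading byte 0xEE = 11101110 → 3-byte char #2 = EE 81 8E.
Offset 6: leading byte 0xF3 = 11110011 → 4-byte char #3 = F3 BE 88 98.
Offset 10: leading byte 0xE0 = 11100000 → 3-byte char #4 = E0 BD 83.
Offset 13: leading byte 0xEF = 11101111 → 3-byte char #5 = EF BB AC.
Leading byte 0xEF = 11101111 matches 1110xxxx → 3-byte sequence.
Byte 1: 0xEF = 11101111, payload 1111 (4 bits).
Byte 2: 0xBB = 10111011 (10xxxxxx ✓), payload 111011.
Byte 3: 0xAC = 10101100 (10xxxxxx ✓), payload 101100.
Concatenate: 1111111011101100 = 0xFEEC (16 bits → U+FEEC).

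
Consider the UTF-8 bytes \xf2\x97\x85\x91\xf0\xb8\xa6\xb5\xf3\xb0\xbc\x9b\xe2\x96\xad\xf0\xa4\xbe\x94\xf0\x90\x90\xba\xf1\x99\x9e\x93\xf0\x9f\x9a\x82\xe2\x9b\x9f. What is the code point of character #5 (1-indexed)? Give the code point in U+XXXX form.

U+24F94

Offset 0: leading byte 0xF2 = 11110010 → 4-byte char #1 = F2 97 85 91.
Offset 4: leading byte 0xF0 = 11110000 → 4-byte char #2 = F0 B8 A6 B5.
Offset 8: leading byte 0xF3 = 11110011 → 4-byte char #3 = F3 B0 BC 9B.
Offset 12: leading byte 0xE2 = 11100010 → 3-byte char #4 = E2 96 AD.
Offset 15: leading byte 0xF0 = 11110000 → 4-byte char #5 = F0 A4 BE 94.
Leading byte 0xF0 = 11110000 matches 11110xxx → 4-byte sequence.
Byte 1: 0xF0 = 11110000, payload 000 (3 bits).
Byte 2: 0xA4 = 10100100 (10xxxxxx ✓), payload 100100.
Byte 3: 0xBE = 10111110 (10xxxxxx ✓), payload 111110.
Byte 4: 0x94 = 10010100 (10xxxxxx ✓), payload 010100.
Concatenate: 000100100111110010100 = 0x24F94 (21 bits → U+24F94).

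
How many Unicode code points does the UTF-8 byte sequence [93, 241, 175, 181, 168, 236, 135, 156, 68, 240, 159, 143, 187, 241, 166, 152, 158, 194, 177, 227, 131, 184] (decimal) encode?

8

Byte at offset 0: 0x5D = 01011101 → 1-byte char (#1). Advance 1.
Byte at offset 1: 0xF1 = 11110001 → 4-byte char (#2). Advance 4.
Byte at offset 5: 0xEC = 11101100 → 3-byte char (#3). Advance 3.
Byte at offset 8: 0x44 = 01000100 → 1-byte char (#4). Advance 1.
Byte at offset 9: 0xF0 = 11110000 → 4-byte char (#5). Advance 4.
Byte at offset 13: 0xF1 = 11110001 → 4-byte char (#6). Advance 4.
Byte at offset 17: 0xC2 = 11000010 → 2-byte char (#7). Advance 2.
Byte at offset 19: 0xE3 = 11100011 → 3-byte char (#8). Advance 3.
Reached end at offset 22 after 8 code points.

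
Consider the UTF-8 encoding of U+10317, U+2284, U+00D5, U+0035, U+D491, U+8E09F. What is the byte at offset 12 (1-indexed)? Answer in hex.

1-indexed offset 12 is 0-indexed offset 11.
U+10317 → 4-byte form F0 90 8C 97 at offsets 0–3.
U+2284 → 3-byte form E2 8A 84 at offsets 4–6.
U+00D5 → 2-byte form C3 95 at offsets 7–8.
U+0035 → 1-byte form 35 at offsets 9–9.
U+D491 → 3-byte form ED 92 91 at offsets 10–12.
Offset 11 falls in char 5's range; it's byte 2 of ED 92 91 = 0x92.

0x92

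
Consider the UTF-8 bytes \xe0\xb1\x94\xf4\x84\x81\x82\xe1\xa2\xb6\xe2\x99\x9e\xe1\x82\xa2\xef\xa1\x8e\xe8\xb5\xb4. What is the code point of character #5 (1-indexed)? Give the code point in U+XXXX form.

Offset 0: leading byte 0xE0 = 11100000 → 3-byte char #1 = E0 B1 94.
Offset 3: leading byte 0xF4 = 11110100 → 4-byte char #2 = F4 84 81 82.
Offset 7: leading byte 0xE1 = 11100001 → 3-byte char #3 = E1 A2 B6.
Offset 10: leading byte 0xE2 = 11100010 → 3-byte char #4 = E2 99 9E.
Offset 13: leading byte 0xE1 = 11100001 → 3-byte char #5 = E1 82 A2.
Leading byte 0xE1 = 11100001 matches 1110xxxx → 3-byte sequence.
Byte 1: 0xE1 = 11100001, payload 0001 (4 bits).
Byte 2: 0x82 = 10000010 (10xxxxxx ✓), payload 000010.
Byte 3: 0xA2 = 10100010 (10xxxxxx ✓), payload 100010.
Concatenate: 0001000010100010 = 0x10A2 (16 bits → U+10A2).

U+10A2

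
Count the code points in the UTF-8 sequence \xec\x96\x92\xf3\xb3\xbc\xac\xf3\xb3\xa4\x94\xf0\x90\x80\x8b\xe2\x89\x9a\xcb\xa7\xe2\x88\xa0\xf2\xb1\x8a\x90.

Byte at offset 0: 0xEC = 11101100 → 3-byte char (#1). Advance 3.
Byte at offset 3: 0xF3 = 11110011 → 4-byte char (#2). Advance 4.
Byte at offset 7: 0xF3 = 11110011 → 4-byte char (#3). Advance 4.
Byte at offset 11: 0xF0 = 11110000 → 4-byte char (#4). Advance 4.
Byte at offset 15: 0xE2 = 11100010 → 3-byte char (#5). Advance 3.
Byte at offset 18: 0xCB = 11001011 → 2-byte char (#6). Advance 2.
Byte at offset 20: 0xE2 = 11100010 → 3-byte char (#7). Advance 3.
Byte at offset 23: 0xF2 = 11110010 → 4-byte char (#8). Advance 4.
Reached end at offset 27 after 8 code points.

8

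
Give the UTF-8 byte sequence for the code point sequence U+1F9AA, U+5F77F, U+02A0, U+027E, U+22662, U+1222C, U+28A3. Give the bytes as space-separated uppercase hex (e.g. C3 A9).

U+1F9AA: 4-byte form → F0 9F A6 AA.
U+5F77F: 4-byte form → F1 9F 9D BF.
U+02A0: 2-byte form → CA A0.
U+027E: 2-byte form → C9 BE.
U+22662: 4-byte form → F0 A2 99 A2.
U+1222C: 4-byte form → F0 92 88 AC.
U+28A3: 3-byte form → E2 A2 A3.
Concatenated (23 bytes): F0 9F A6 AA F1 9F 9D BF CA A0 C9 BE F0 A2 99 A2 F0 92 88 AC E2 A2 A3.

F0 9F A6 AA F1 9F 9D BF CA A0 C9 BE F0 A2 99 A2 F0 92 88 AC E2 A2 A3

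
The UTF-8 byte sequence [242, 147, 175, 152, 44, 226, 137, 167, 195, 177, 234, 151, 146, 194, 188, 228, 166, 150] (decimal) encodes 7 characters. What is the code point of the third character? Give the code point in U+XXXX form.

Offset 0: leading byte 0xF2 = 11110010 → 4-byte char #1 = F2 93 AF 98.
Offset 4: leading byte 0x2C = 00101100 → 1-byte char #2 = 2C.
Offset 5: leading byte 0xE2 = 11100010 → 3-byte char #3 = E2 89 A7.
Leading byte 0xE2 = 11100010 matches 1110xxxx → 3-byte sequence.
Byte 1: 0xE2 = 11100010, payload 0010 (4 bits).
Byte 2: 0x89 = 10001001 (10xxxxxx ✓), payload 001001.
Byte 3: 0xA7 = 10100111 (10xxxxxx ✓), payload 100111.
Concatenate: 0010001001100111 = 0x2267 (16 bits → U+2267).

U+2267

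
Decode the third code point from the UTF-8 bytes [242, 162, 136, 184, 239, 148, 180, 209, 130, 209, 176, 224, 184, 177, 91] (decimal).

U+0442

Offset 0: leading byte 0xF2 = 11110010 → 4-byte char #1 = F2 A2 88 B8.
Offset 4: leading byte 0xEF = 11101111 → 3-byte char #2 = EF 94 B4.
Offset 7: leading byte 0xD1 = 11010001 → 2-byte char #3 = D1 82.
Leading byte 0xD1 = 11010001 matches 110xxxxx → 2-byte sequence.
Byte 1: 0xD1 = 11010001, payload 10001 (5 bits).
Byte 2: 0x82 = 10000010 (10xxxxxx ✓), payload 000010.
Concatenate: 10001000010 = 0x442 (11 bits → U+0442).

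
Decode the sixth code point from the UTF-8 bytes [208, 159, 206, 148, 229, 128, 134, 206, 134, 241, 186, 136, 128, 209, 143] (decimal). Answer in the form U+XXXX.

U+044F

Offset 0: leading byte 0xD0 = 11010000 → 2-byte char #1 = D0 9F.
Offset 2: leading byte 0xCE = 11001110 → 2-byte char #2 = CE 94.
Offset 4: leading byte 0xE5 = 11100101 → 3-byte char #3 = E5 80 86.
Offset 7: leading byte 0xCE = 11001110 → 2-byte char #4 = CE 86.
Offset 9: leading byte 0xF1 = 11110001 → 4-byte char #5 = F1 BA 88 80.
Offset 13: leading byte 0xD1 = 11010001 → 2-byte char #6 = D1 8F.
Leading byte 0xD1 = 11010001 matches 110xxxxx → 2-byte sequence.
Byte 1: 0xD1 = 11010001, payload 10001 (5 bits).
Byte 2: 0x8F = 10001111 (10xxxxxx ✓), payload 001111.
Concatenate: 10001001111 = 0x44F (11 bits → U+044F).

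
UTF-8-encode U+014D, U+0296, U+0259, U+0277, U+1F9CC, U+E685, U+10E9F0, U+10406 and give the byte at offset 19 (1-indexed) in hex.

0xB0

1-indexed offset 19 is 0-indexed offset 18.
U+014D → 2-byte form C5 8D at offsets 0–1.
U+0296 → 2-byte form CA 96 at offsets 2–3.
U+0259 → 2-byte form C9 99 at offsets 4–5.
U+0277 → 2-byte form C9 B7 at offsets 6–7.
U+1F9CC → 4-byte form F0 9F A7 8C at offsets 8–11.
U+E685 → 3-byte form EE 9A 85 at offsets 12–14.
U+10E9F0 → 4-byte form F4 8E A7 B0 at offsets 15–18.
Offset 18 falls in char 7's range; it's byte 4 of F4 8E A7 B0 = 0xB0.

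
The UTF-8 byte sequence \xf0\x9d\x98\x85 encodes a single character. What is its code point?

Leading byte 0xF0 = 11110000 matches 11110xxx → 4-byte sequence.
Byte 1: 0xF0 = 11110000, payload 000 (3 bits).
Byte 2: 0x9D = 10011101 (10xxxxxx ✓), payload 011101.
Byte 3: 0x98 = 10011000 (10xxxxxx ✓), payload 011000.
Byte 4: 0x85 = 10000101 (10xxxxxx ✓), payload 000101.
Concatenate: 000011101011000000101 = 0x1D605 (21 bits → U+1D605).

U+1D605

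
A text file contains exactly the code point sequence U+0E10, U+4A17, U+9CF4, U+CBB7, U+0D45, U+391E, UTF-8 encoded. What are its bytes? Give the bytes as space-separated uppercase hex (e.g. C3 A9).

U+0E10: 3-byte form → E0 B8 90.
U+4A17: 3-byte form → E4 A8 97.
U+9CF4: 3-byte form → E9 B3 B4.
U+CBB7: 3-byte form → EC AE B7.
U+0D45: 3-byte form → E0 B5 85.
U+391E: 3-byte form → E3 A4 9E.
Concatenated (18 bytes): E0 B8 90 E4 A8 97 E9 B3 B4 EC AE B7 E0 B5 85 E3 A4 9E.

E0 B8 90 E4 A8 97 E9 B3 B4 EC AE B7 E0 B5 85 E3 A4 9E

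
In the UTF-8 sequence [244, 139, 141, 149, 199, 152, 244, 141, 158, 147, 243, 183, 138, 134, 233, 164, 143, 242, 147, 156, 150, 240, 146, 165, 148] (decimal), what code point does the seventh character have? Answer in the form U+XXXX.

U+12954

Offset 0: leading byte 0xF4 = 11110100 → 4-byte char #1 = F4 8B 8D 95.
Offset 4: leading byte 0xC7 = 11000111 → 2-byte char #2 = C7 98.
Offset 6: leading byte 0xF4 = 11110100 → 4-byte char #3 = F4 8D 9E 93.
Offset 10: leading byte 0xF3 = 11110011 → 4-byte char #4 = F3 B7 8A 86.
Offset 14: leading byte 0xE9 = 11101001 → 3-byte char #5 = E9 A4 8F.
Offset 17: leading byte 0xF2 = 11110010 → 4-byte char #6 = F2 93 9C 96.
Offset 21: leading byte 0xF0 = 11110000 → 4-byte char #7 = F0 92 A5 94.
Leading byte 0xF0 = 11110000 matches 11110xxx → 4-byte sequence.
Byte 1: 0xF0 = 11110000, payload 000 (3 bits).
Byte 2: 0x92 = 10010010 (10xxxxxx ✓), payload 010010.
Byte 3: 0xA5 = 10100101 (10xxxxxx ✓), payload 100101.
Byte 4: 0x94 = 10010100 (10xxxxxx ✓), payload 010100.
Concatenate: 000010010100101010100 = 0x12954 (21 bits → U+12954).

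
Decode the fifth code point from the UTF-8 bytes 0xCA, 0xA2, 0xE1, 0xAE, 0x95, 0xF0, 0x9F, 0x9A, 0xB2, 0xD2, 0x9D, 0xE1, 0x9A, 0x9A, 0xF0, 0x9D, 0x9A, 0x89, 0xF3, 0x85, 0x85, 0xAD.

Offset 0: leading byte 0xCA = 11001010 → 2-byte char #1 = CA A2.
Offset 2: leading byte 0xE1 = 11100001 → 3-byte char #2 = E1 AE 95.
Offset 5: leading byte 0xF0 = 11110000 → 4-byte char #3 = F0 9F 9A B2.
Offset 9: leading byte 0xD2 = 11010010 → 2-byte char #4 = D2 9D.
Offset 11: leading byte 0xE1 = 11100001 → 3-byte char #5 = E1 9A 9A.
Leading byte 0xE1 = 11100001 matches 1110xxxx → 3-byte sequence.
Byte 1: 0xE1 = 11100001, payload 0001 (4 bits).
Byte 2: 0x9A = 10011010 (10xxxxxx ✓), payload 011010.
Byte 3: 0x9A = 10011010 (10xxxxxx ✓), payload 011010.
Concatenate: 0001011010011010 = 0x169A (16 bits → U+169A).

U+169A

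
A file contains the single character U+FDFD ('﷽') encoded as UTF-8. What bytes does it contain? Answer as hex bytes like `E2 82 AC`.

EF B7 BD

U+FDFD = 0xFDFD = 65021 decimal. In range U+0800–U+FFFF → 3-byte form: 1110xxxx 10xxxxxx 10xxxxxx.
Binary (16 bits): 1111110111111101.
Split 4+6+6: 1111 | 110111 | 111101.
Byte 1: 11101111 = 0xEF.
Byte 2: 10110111 = 0xB7.
Byte 3: 10111101 = 0xBD.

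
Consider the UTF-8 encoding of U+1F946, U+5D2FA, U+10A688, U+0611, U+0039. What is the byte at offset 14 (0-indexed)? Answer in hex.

0x39

U+1F946 → 4-byte form F0 9F A5 86 at offsets 0–3.
U+5D2FA → 4-byte form F1 9D 8B BA at offsets 4–7.
U+10A688 → 4-byte form F4 8A 9A 88 at offsets 8–11.
U+0611 → 2-byte form D8 91 at offsets 12–13.
U+0039 → 1-byte form 39 at offsets 14–14.
Offset 14 falls in char 5's range; it's byte 1 of 39 = 0x39.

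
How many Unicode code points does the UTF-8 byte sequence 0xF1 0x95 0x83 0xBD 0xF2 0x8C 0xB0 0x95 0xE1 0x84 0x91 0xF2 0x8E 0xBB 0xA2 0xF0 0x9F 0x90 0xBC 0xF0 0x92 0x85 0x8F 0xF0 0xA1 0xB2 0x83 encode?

Byte at offset 0: 0xF1 = 11110001 → 4-byte char (#1). Advance 4.
Byte at offset 4: 0xF2 = 11110010 → 4-byte char (#2). Advance 4.
Byte at offset 8: 0xE1 = 11100001 → 3-byte char (#3). Advance 3.
Byte at offset 11: 0xF2 = 11110010 → 4-byte char (#4). Advance 4.
Byte at offset 15: 0xF0 = 11110000 → 4-byte char (#5). Advance 4.
Byte at offset 19: 0xF0 = 11110000 → 4-byte char (#6). Advance 4.
Byte at offset 23: 0xF0 = 11110000 → 4-byte char (#7). Advance 4.
Reached end at offset 27 after 7 code points.

7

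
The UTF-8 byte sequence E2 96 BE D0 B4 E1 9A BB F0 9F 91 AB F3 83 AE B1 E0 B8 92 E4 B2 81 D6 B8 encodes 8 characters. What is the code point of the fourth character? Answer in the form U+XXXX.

Offset 0: leading byte 0xE2 = 11100010 → 3-byte char #1 = E2 96 BE.
Offset 3: leading byte 0xD0 = 11010000 → 2-byte char #2 = D0 B4.
Offset 5: leading byte 0xE1 = 11100001 → 3-byte char #3 = E1 9A BB.
Offset 8: leading byte 0xF0 = 11110000 → 4-byte char #4 = F0 9F 91 AB.
Leading byte 0xF0 = 11110000 matches 11110xxx → 4-byte sequence.
Byte 1: 0xF0 = 11110000, payload 000 (3 bits).
Byte 2: 0x9F = 10011111 (10xxxxxx ✓), payload 011111.
Byte 3: 0x91 = 10010001 (10xxxxxx ✓), payload 010001.
Byte 4: 0xAB = 10101011 (10xxxxxx ✓), payload 101011.
Concatenate: 000011111010001101011 = 0x1F46B (21 bits → U+1F46B).

U+1F46B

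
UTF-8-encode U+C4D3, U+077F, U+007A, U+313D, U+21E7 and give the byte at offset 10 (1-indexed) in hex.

0xE2

1-indexed offset 10 is 0-indexed offset 9.
U+C4D3 → 3-byte form EC 93 93 at offsets 0–2.
U+077F → 2-byte form DD BF at offsets 3–4.
U+007A → 1-byte form 7A at offsets 5–5.
U+313D → 3-byte form E3 84 BD at offsets 6–8.
U+21E7 → 3-byte form E2 87 A7 at offsets 9–11.
Offset 9 falls in char 5's range; it's byte 1 of E2 87 A7 = 0xE2.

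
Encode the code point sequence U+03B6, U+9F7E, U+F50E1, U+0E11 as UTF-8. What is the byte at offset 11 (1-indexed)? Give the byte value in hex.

0xB8

1-indexed offset 11 is 0-indexed offset 10.
U+03B6 → 2-byte form CE B6 at offsets 0–1.
U+9F7E → 3-byte form E9 BD BE at offsets 2–4.
U+F50E1 → 4-byte form F3 B5 83 A1 at offsets 5–8.
U+0E11 → 3-byte form E0 B8 91 at offsets 9–11.
Offset 10 falls in char 4's range; it's byte 2 of E0 B8 91 = 0xB8.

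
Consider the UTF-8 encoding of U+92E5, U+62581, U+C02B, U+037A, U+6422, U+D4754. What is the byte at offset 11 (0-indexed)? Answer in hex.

0xBA

U+92E5 → 3-byte form E9 8B A5 at offsets 0–2.
U+62581 → 4-byte form F1 A2 96 81 at offsets 3–6.
U+C02B → 3-byte form EC 80 AB at offsets 7–9.
U+037A → 2-byte form CD BA at offsets 10–11.
Offset 11 falls in char 4's range; it's byte 2 of CD BA = 0xBA.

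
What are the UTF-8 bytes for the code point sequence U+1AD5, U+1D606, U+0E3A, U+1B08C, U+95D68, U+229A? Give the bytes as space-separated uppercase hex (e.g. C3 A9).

E1 AB 95 F0 9D 98 86 E0 B8 BA F0 9B 82 8C F2 95 B5 A8 E2 8A 9A

U+1AD5: 3-byte form → E1 AB 95.
U+1D606: 4-byte form → F0 9D 98 86.
U+0E3A: 3-byte form → E0 B8 BA.
U+1B08C: 4-byte form → F0 9B 82 8C.
U+95D68: 4-byte form → F2 95 B5 A8.
U+229A: 3-byte form → E2 8A 9A.
Concatenated (21 bytes): E1 AB 95 F0 9D 98 86 E0 B8 BA F0 9B 82 8C F2 95 B5 A8 E2 8A 9A.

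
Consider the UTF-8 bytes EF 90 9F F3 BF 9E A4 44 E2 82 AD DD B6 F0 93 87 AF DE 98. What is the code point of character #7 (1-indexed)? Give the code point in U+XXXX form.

U+0798

Offset 0: leading byte 0xEF = 11101111 → 3-byte char #1 = EF 90 9F.
Offset 3: leading byte 0xF3 = 11110011 → 4-byte char #2 = F3 BF 9E A4.
Offset 7: leading byte 0x44 = 01000100 → 1-byte char #3 = 44.
Offset 8: leading byte 0xE2 = 11100010 → 3-byte char #4 = E2 82 AD.
Offset 11: leading byte 0xDD = 11011101 → 2-byte char #5 = DD B6.
Offset 13: leading byte 0xF0 = 11110000 → 4-byte char #6 = F0 93 87 AF.
Offset 17: leading byte 0xDE = 11011110 → 2-byte char #7 = DE 98.
Leading byte 0xDE = 11011110 matches 110xxxxx → 2-byte sequence.
Byte 1: 0xDE = 11011110, payload 11110 (5 bits).
Byte 2: 0x98 = 10011000 (10xxxxxx ✓), payload 011000.
Concatenate: 11110011000 = 0x798 (11 bits → U+0798).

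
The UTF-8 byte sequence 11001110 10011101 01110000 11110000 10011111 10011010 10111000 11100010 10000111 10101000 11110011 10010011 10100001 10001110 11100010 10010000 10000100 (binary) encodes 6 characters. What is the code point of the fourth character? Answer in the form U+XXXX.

Offset 0: leading byte 0xCE = 11001110 → 2-byte char #1 = CE 9D.
Offset 2: leading byte 0x70 = 01110000 → 1-byte char #2 = 70.
Offset 3: leading byte 0xF0 = 11110000 → 4-byte char #3 = F0 9F 9A B8.
Offset 7: leading byte 0xE2 = 11100010 → 3-byte char #4 = E2 87 A8.
Leading byte 0xE2 = 11100010 matches 1110xxxx → 3-byte sequence.
Byte 1: 0xE2 = 11100010, payload 0010 (4 bits).
Byte 2: 0x87 = 10000111 (10xxxxxx ✓), payload 000111.
Byte 3: 0xA8 = 10101000 (10xxxxxx ✓), payload 101000.
Concatenate: 0010000111101000 = 0x21E8 (16 bits → U+21E8).

U+21E8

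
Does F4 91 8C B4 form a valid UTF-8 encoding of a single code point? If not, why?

Leading byte 0xF4 = 11110100 → 4-byte form.
Payload = 0x111334, which exceeds U+10FFFF, the maximum Unicode code point. (Leading bytes F5–FF, or F4 followed by ≥ 0x90, are invalid.)

invalid (encodes a value above U+10FFFF)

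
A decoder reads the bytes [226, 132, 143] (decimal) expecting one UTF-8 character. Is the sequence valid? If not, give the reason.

Leading byte 0xE2 = 11100010 → 3-byte form.
Continuation bytes 0x84=10000100, 0x8F=10001111 all match 10xxxxxx.
Decoded value 0x210F is ≥ 0x800 (shortest form) and not a surrogate.

valid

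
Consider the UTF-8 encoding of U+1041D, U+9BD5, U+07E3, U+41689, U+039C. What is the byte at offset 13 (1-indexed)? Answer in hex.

1-indexed offset 13 is 0-indexed offset 12.
U+1041D → 4-byte form F0 90 90 9D at offsets 0–3.
U+9BD5 → 3-byte form E9 AF 95 at offsets 4–6.
U+07E3 → 2-byte form DF A3 at offsets 7–8.
U+41689 → 4-byte form F1 81 9A 89 at offsets 9–12.
Offset 12 falls in char 4's range; it's byte 4 of F1 81 9A 89 = 0x89.

0x89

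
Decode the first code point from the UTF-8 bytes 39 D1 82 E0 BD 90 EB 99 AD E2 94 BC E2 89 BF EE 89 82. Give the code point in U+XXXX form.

Offset 0: leading byte 0x39 = 00111001 → 1-byte char #1 = 39.
Leading byte 0x39 = 00111001 matches 0xxxxxxx → 1-byte sequence.
Byte 1: 0x39 = 00111001, payload 0111001 (7 bits).
Concatenate: 0111001 = 0x39 (7 bits → U+0039).

U+0039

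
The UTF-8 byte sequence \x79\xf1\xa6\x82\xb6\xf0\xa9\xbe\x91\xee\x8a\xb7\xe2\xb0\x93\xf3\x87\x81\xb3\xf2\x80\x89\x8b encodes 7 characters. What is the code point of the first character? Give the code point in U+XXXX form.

Offset 0: leading byte 0x79 = 01111001 → 1-byte char #1 = 79.
Leading byte 0x79 = 01111001 matches 0xxxxxxx → 1-byte sequence.
Byte 1: 0x79 = 01111001, payload 1111001 (7 bits).
Concatenate: 1111001 = 0x79 (7 bits → U+0079).

U+0079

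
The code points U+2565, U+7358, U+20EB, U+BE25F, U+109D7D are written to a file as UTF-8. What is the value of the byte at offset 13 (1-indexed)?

0x9F

1-indexed offset 13 is 0-indexed offset 12.
U+2565 → 3-byte form E2 95 A5 at offsets 0–2.
U+7358 → 3-byte form E7 8D 98 at offsets 3–5.
U+20EB → 3-byte form E2 83 AB at offsets 6–8.
U+BE25F → 4-byte form F2 BE 89 9F at offsets 9–12.
Offset 12 falls in char 4's range; it's byte 4 of F2 BE 89 9F = 0x9F.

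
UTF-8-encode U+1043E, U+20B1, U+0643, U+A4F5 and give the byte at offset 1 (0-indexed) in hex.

U+1043E → 4-byte form F0 90 90 BE at offsets 0–3.
Offset 1 falls in char 1's range; it's byte 2 of F0 90 90 BE = 0x90.

0x90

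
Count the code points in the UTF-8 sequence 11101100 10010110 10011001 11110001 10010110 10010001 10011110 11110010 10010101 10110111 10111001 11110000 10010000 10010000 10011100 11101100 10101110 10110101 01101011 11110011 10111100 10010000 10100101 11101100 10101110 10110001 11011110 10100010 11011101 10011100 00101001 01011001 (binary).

12

Byte at offset 0: 0xEC = 11101100 → 3-byte char (#1). Advance 3.
Byte at offset 3: 0xF1 = 11110001 → 4-byte char (#2). Advance 4.
Byte at offset 7: 0xF2 = 11110010 → 4-byte char (#3). Advance 4.
Byte at offset 11: 0xF0 = 11110000 → 4-byte char (#4). Advance 4.
Byte at offset 15: 0xEC = 11101100 → 3-byte char (#5). Advance 3.
Byte at offset 18: 0x6B = 01101011 → 1-byte char (#6). Advance 1.
Byte at offset 19: 0xF3 = 11110011 → 4-byte char (#7). Advance 4.
Byte at offset 23: 0xEC = 11101100 → 3-byte char (#8). Advance 3.
Byte at offset 26: 0xDE = 11011110 → 2-byte char (#9). Advance 2.
Byte at offset 28: 0xDD = 11011101 → 2-byte char (#10). Advance 2.
Byte at offset 30: 0x29 = 00101001 → 1-byte char (#11). Advance 1.
Byte at offset 31: 0x59 = 01011001 → 1-byte char (#12). Advance 1.
Reached end at offset 32 after 12 code points.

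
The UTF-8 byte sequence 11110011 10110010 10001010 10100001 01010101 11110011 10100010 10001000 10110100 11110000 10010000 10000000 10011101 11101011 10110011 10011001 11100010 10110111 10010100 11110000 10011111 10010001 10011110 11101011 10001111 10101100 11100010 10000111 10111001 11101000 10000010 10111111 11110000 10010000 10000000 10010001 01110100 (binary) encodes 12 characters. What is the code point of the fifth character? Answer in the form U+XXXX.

U+BCD9

Offset 0: leading byte 0xF3 = 11110011 → 4-byte char #1 = F3 B2 8A A1.
Offset 4: leading byte 0x55 = 01010101 → 1-byte char #2 = 55.
Offset 5: leading byte 0xF3 = 11110011 → 4-byte char #3 = F3 A2 88 B4.
Offset 9: leading byte 0xF0 = 11110000 → 4-byte char #4 = F0 90 80 9D.
Offset 13: leading byte 0xEB = 11101011 → 3-byte char #5 = EB B3 99.
Leading byte 0xEB = 11101011 matches 1110xxxx → 3-byte sequence.
Byte 1: 0xEB = 11101011, payload 1011 (4 bits).
Byte 2: 0xB3 = 10110011 (10xxxxxx ✓), payload 110011.
Byte 3: 0x99 = 10011001 (10xxxxxx ✓), payload 011001.
Concatenate: 1011110011011001 = 0xBCD9 (16 bits → U+BCD9).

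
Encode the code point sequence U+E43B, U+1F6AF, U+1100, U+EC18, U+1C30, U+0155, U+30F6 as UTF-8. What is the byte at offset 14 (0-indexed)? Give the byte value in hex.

U+E43B → 3-byte form EE 90 BB at offsets 0–2.
U+1F6AF → 4-byte form F0 9F 9A AF at offsets 3–6.
U+1100 → 3-byte form E1 84 80 at offsets 7–9.
U+EC18 → 3-byte form EE B0 98 at offsets 10–12.
U+1C30 → 3-byte form E1 B0 B0 at offsets 13–15.
Offset 14 falls in char 5's range; it's byte 2 of E1 B0 B0 = 0xB0.

0xB0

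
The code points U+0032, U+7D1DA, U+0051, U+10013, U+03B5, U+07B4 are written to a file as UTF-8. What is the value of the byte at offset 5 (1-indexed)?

0x9A

1-indexed offset 5 is 0-indexed offset 4.
U+0032 → 1-byte form 32 at offsets 0–0.
U+7D1DA → 4-byte form F1 BD 87 9A at offsets 1–4.
Offset 4 falls in char 2's range; it's byte 4 of F1 BD 87 9A = 0x9A.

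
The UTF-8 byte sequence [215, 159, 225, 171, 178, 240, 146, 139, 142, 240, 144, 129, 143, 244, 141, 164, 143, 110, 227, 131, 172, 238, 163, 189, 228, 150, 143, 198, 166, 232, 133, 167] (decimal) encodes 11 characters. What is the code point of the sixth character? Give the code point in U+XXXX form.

U+006E

Offset 0: leading byte 0xD7 = 11010111 → 2-byte char #1 = D7 9F.
Offset 2: leading byte 0xE1 = 11100001 → 3-byte char #2 = E1 AB B2.
Offset 5: leading byte 0xF0 = 11110000 → 4-byte char #3 = F0 92 8B 8E.
Offset 9: leading byte 0xF0 = 11110000 → 4-byte char #4 = F0 90 81 8F.
Offset 13: leading byte 0xF4 = 11110100 → 4-byte char #5 = F4 8D A4 8F.
Offset 17: leading byte 0x6E = 01101110 → 1-byte char #6 = 6E.
Leading byte 0x6E = 01101110 matches 0xxxxxxx → 1-byte sequence.
Byte 1: 0x6E = 01101110, payload 1101110 (7 bits).
Concatenate: 1101110 = 0x6E (7 bits → U+006E).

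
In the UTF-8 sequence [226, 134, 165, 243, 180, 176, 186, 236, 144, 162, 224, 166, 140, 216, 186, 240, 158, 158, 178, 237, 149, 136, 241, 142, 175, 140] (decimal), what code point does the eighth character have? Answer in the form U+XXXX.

U+4EBCC

Offset 0: leading byte 0xE2 = 11100010 → 3-byte char #1 = E2 86 A5.
Offset 3: leading byte 0xF3 = 11110011 → 4-byte char #2 = F3 B4 B0 BA.
Offset 7: leading byte 0xEC = 11101100 → 3-byte char #3 = EC 90 A2.
Offset 10: leading byte 0xE0 = 11100000 → 3-byte char #4 = E0 A6 8C.
Offset 13: leading byte 0xD8 = 11011000 → 2-byte char #5 = D8 BA.
Offset 15: leading byte 0xF0 = 11110000 → 4-byte char #6 = F0 9E 9E B2.
Offset 19: leading byte 0xED = 11101101 → 3-byte char #7 = ED 95 88.
Offset 22: leading byte 0xF1 = 11110001 → 4-byte char #8 = F1 8E AF 8C.
Leading byte 0xF1 = 11110001 matches 11110xxx → 4-byte sequence.
Byte 1: 0xF1 = 11110001, payload 001 (3 bits).
Byte 2: 0x8E = 10001110 (10xxxxxx ✓), payload 001110.
Byte 3: 0xAF = 10101111 (10xxxxxx ✓), payload 101111.
Byte 4: 0x8C = 10001100 (10xxxxxx ✓), payload 001100.
Concatenate: 001001110101111001100 = 0x4EBCC (21 bits → U+4EBCC).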